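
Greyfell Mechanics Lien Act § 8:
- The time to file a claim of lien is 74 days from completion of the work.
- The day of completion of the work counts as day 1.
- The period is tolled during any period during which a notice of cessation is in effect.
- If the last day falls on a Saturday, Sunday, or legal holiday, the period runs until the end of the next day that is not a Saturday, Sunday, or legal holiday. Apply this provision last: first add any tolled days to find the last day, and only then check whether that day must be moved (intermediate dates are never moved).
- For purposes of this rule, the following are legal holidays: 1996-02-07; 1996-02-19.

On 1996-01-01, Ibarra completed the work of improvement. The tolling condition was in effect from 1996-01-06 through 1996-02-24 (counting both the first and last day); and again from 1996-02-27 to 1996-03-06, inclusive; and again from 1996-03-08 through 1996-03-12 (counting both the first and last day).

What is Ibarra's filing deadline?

Counting 1996-01-01 as day 1, day 74 is March 14, 1996.
From January 6, 1996 through February 24, 1996 inclusive is 50 days; tolling adds 50 days: March 14, 1996 + 50 days = May 3, 1996.
From February 27, 1996 through March 6, 1996 inclusive is 9 days; tolling adds 9 days: May 3, 1996 + 9 days = May 12, 1996.
From March 8, 1996 through March 12, 1996 inclusive is 5 days; tolling adds 5 days: May 12, 1996 + 5 days = May 17, 1996.
May 17, 1996 is a Friday and not a legal holiday, so no extension applies.

May 17, 1996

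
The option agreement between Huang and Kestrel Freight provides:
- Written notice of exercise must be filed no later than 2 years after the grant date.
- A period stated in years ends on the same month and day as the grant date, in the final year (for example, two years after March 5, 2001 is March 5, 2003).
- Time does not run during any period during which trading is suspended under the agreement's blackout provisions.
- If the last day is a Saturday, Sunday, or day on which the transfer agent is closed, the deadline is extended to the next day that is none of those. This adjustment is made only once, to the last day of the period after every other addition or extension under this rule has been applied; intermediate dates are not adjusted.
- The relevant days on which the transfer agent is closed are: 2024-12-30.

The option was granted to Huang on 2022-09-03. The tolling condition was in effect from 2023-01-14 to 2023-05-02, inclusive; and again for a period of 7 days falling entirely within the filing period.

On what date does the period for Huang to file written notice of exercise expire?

2 years after 2022-09-03 is September 3, 2024.
From January 14, 2023 through May 2, 2023 inclusive is 109 days; tolling adds 109 days: September 3, 2024 + 109 days = December 21, 2024.
Tolling adds 7 days: December 21, 2024 + 7 days = December 28, 2024.
December 28, 2024 is Saturday; December 29, 2024 is Sunday; December 30, 2024 is a listed holiday. The next qualifying day is December 31, 2024.

December 31, 2024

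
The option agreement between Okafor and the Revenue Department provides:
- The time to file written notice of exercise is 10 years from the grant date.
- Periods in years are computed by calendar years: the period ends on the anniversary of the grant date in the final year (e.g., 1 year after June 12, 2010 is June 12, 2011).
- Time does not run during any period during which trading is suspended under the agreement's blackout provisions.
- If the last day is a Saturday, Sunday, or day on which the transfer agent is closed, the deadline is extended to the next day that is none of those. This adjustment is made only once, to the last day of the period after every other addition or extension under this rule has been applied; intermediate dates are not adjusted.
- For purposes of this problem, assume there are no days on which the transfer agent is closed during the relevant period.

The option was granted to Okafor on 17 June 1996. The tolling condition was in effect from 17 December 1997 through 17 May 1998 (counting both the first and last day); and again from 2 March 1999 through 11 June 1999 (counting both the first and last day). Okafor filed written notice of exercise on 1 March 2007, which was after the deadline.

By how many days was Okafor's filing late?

10 years after 17 June 1996 is June 17, 2006.
From December 17, 1997 through May 17, 1998 inclusive is 152 days; tolling adds 152 days: June 17, 2006 + 152 days = November 16, 2006.
From March 2, 1999 through June 11, 1999 inclusive is 102 days; tolling adds 102 days: November 16, 2006 + 102 days = February 26, 2007.
February 26, 2007 is a Monday and not a day on which the transfer agent is closed, so no extension applies.
The deadline is February 26, 2007; from February 26, 2007 to March 1, 2007 is 3 days.

3 days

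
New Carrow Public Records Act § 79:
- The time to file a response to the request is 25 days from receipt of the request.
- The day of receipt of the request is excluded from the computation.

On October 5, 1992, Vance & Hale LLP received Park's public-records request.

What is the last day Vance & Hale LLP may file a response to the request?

25 days after October 5, 1992 is October 30, 1992.

October 30, 1992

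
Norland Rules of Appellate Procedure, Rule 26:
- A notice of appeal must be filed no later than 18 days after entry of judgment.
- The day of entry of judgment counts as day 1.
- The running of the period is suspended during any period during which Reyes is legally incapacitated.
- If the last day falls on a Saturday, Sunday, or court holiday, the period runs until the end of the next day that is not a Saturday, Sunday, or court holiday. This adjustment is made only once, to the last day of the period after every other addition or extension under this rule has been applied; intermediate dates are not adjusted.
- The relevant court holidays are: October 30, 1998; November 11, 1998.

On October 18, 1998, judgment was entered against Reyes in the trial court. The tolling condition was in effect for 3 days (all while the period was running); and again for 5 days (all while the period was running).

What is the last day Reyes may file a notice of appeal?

Counting October 18, 1998 as day 1, day 18 is November 4, 1998.
Tolling adds 3 days: November 4, 1998 + 3 days = November 7, 1998.
Tolling adds 5 days: November 7, 1998 + 5 days = November 12, 1998.
November 12, 1998 is a Thursday and not a court holiday, so no extension applies.

November 12, 1998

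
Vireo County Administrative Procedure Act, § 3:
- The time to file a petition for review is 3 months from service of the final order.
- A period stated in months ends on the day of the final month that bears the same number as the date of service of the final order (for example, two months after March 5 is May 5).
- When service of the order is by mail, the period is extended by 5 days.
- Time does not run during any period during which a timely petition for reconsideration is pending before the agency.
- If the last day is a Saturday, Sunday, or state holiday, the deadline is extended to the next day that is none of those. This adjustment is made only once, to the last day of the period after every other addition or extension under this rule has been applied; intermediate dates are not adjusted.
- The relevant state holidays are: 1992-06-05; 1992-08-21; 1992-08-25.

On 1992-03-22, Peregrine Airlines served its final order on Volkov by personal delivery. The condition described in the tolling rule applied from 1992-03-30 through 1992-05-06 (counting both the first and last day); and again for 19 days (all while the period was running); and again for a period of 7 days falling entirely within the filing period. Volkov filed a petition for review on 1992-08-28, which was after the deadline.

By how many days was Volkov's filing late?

2 days

3 months after 1992-03-22 is June 22, 1992.
Service was not by mail, so no mail extension applies.
From March 30, 1992 through May 6, 1992 inclusive is 38 days; tolling adds 38 days: June 22, 1992 + 38 days = July 30, 1992.
Tolling adds 19 days: July 30, 1992 + 19 days = August 18, 1992.
Tolling adds 7 days: August 18, 1992 + 7 days = August 25, 1992.
August 25, 1992 is a listed holiday. The next qualifying day is August 26, 1992.
The deadline is August 26, 1992; from August 26, 1992 to August 28, 1992 is 2 days.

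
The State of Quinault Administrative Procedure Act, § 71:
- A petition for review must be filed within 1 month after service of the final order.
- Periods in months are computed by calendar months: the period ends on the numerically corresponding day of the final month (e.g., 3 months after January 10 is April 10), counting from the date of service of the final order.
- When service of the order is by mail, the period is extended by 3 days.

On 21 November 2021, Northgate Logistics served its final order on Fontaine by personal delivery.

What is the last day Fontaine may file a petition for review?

December 21, 2021

1 month after 21 November 2021 is December 21, 2021.
Service was not by mail, so no mail extension applies.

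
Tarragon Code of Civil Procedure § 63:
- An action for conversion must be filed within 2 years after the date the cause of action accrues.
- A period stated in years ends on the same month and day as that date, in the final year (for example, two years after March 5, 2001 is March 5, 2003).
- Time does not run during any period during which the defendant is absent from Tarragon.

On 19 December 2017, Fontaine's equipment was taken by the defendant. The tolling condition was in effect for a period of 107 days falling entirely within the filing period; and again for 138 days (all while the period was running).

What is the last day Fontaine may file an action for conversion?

2 years after 19 December 2017 is December 19, 2019.
Tolling adds 107 days: December 19, 2019 + 107 days = April 4, 2020.
Tolling adds 138 days: April 4, 2020 + 138 days = August 20, 2020.

August 20, 2020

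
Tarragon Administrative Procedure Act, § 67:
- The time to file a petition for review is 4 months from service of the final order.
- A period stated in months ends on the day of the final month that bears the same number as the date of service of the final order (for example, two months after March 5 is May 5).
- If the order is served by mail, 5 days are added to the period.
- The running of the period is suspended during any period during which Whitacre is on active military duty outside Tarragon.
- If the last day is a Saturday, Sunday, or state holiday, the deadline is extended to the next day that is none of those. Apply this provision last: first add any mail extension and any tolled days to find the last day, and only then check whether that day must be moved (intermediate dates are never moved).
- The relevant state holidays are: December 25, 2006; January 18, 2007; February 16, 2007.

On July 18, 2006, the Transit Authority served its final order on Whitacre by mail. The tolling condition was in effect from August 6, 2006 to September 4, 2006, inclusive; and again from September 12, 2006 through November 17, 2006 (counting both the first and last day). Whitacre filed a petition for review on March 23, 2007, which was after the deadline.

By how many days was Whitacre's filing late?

4 months after July 18, 2006 is November 18, 2006.
Service was by mail, adding 5 days: November 18, 2006 + 5 days = November 23, 2006.
From August 6, 2006 through September 4, 2006 inclusive is 30 days; tolling adds 30 days: November 23, 2006 + 30 days = December 23, 2006.
From September 12, 2006 through November 17, 2006 inclusive is 67 days; tolling adds 67 days: December 23, 2006 + 67 days = February 28, 2007.
February 28, 2007 is a Wednesday and not a state holiday, so no extension applies.
The deadline is February 28, 2007; from February 28, 2007 to March 23, 2007 is 23 days.

23 days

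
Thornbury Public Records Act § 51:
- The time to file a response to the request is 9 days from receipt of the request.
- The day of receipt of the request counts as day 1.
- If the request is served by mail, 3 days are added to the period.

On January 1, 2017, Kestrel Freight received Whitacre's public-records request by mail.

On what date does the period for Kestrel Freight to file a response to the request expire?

Counting January 1, 2017 as day 1, day 9 is January 9, 2017.
Service was by mail, adding 3 days: January 9, 2017 + 3 days = January 12, 2017.

January 12, 2017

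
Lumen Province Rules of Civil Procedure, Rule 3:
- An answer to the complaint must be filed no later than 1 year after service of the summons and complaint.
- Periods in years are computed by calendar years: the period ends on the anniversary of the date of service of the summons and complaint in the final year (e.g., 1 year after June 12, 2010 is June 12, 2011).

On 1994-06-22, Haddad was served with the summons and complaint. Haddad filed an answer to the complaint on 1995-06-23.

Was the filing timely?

1 year after 1994-06-22 is June 22, 1995.
The deadline is June 22, 1995; the filing on June 23, 1995 is after that date.

No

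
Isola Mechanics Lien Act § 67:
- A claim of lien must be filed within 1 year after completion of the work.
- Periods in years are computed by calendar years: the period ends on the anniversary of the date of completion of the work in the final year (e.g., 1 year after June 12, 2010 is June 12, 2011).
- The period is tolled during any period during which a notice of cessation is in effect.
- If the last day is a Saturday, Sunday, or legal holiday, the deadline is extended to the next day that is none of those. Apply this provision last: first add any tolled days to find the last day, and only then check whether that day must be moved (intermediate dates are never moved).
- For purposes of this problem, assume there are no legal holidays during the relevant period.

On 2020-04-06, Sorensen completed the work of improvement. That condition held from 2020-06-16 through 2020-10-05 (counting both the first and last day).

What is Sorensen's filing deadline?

1 year after 2020-04-06 is April 6, 2021.
From June 16, 2020 through October 5, 2020 inclusive is 112 days; tolling adds 112 days: April 6, 2021 + 112 days = July 27, 2021.
July 27, 2021 is a Tuesday and not a legal holiday, so no extension applies.

July 27, 2021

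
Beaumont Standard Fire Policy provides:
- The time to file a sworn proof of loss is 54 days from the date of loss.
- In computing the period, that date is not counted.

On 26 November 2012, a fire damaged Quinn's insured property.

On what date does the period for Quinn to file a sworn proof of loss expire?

January 19, 2013

54 days after 26 November 2012 is January 19, 2013.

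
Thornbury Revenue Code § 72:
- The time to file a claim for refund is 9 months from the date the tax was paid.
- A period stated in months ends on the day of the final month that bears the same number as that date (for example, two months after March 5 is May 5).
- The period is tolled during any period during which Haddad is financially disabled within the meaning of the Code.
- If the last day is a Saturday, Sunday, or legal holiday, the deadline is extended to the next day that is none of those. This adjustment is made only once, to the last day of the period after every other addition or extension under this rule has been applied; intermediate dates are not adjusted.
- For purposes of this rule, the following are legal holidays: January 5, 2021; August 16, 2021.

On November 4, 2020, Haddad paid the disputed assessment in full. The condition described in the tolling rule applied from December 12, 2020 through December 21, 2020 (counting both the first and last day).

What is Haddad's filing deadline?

9 months after November 4, 2020 is August 4, 2021.
From December 12, 2020 through December 21, 2020 inclusive is 10 days; tolling adds 10 days: August 4, 2021 + 10 days = August 14, 2021.
August 14, 2021 is Saturday; August 15, 2021 is Sunday; August 16, 2021 is a listed holiday. The next qualifying day is August 17, 2021.

August 17, 2021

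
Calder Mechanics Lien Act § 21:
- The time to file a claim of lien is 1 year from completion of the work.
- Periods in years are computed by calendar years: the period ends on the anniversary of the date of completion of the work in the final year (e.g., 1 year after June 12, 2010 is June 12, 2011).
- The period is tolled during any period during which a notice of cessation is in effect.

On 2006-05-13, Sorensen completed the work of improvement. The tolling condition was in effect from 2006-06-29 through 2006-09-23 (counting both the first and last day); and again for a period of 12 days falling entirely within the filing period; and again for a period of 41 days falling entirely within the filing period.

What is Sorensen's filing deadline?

September 30, 2007

1 year after 2006-05-13 is May 13, 2007.
From June 29, 2006 through September 23, 2006 inclusive is 87 days; tolling adds 87 days: May 13, 2007 + 87 days = August 8, 2007.
Tolling adds 12 days: August 8, 2007 + 12 days = August 20, 2007.
Tolling adds 41 days: August 20, 2007 + 41 days = September 30, 2007.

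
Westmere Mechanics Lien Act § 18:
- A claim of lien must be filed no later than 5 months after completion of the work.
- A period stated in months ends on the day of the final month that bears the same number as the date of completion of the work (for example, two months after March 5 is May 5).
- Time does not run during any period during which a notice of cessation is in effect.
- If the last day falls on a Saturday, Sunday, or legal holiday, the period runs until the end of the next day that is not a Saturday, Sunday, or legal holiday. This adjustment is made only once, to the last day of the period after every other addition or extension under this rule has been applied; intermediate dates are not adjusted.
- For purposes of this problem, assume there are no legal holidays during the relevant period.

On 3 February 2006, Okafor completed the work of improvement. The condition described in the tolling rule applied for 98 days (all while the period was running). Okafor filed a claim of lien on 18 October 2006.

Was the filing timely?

5 months after 3 February 2006 is July 3, 2006.
Tolling adds 98 days: July 3, 2006 + 98 days = October 9, 2006.
October 9, 2006 is a Monday and not a legal holiday, so no extension applies.
The deadline is October 9, 2006; the filing on October 18, 2006 is after that date.

No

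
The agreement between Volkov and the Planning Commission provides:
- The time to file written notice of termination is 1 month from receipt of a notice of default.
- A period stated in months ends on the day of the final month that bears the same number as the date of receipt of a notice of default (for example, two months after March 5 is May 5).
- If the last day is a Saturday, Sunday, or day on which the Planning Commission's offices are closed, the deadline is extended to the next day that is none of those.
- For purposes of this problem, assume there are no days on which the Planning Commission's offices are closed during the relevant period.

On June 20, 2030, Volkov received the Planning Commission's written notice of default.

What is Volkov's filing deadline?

1 month after June 20, 2030 is July 20, 2030.
July 20, 2030 is Saturday; July 21, 2030 is Sunday. The next qualifying day is July 22, 2030.

July 22, 2030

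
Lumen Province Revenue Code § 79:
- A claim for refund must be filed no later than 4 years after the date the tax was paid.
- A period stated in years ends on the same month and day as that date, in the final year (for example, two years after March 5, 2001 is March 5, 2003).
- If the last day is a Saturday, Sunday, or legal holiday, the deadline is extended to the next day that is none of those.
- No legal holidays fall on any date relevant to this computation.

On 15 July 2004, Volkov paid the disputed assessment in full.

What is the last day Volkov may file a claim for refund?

4 years after 15 July 2004 is July 15, 2008.
July 15, 2008 is a Tuesday and not a legal holiday, so no extension applies.

July 15, 2008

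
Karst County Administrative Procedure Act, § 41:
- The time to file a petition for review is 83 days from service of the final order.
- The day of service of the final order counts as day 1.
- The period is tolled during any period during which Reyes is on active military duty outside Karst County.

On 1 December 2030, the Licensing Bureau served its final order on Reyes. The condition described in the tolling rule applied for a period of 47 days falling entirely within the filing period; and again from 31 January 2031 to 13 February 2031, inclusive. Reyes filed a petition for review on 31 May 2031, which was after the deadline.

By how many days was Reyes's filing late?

38 days

Counting 1 December 2030 as day 1, day 83 is February 21, 2031.
Tolling adds 47 days: February 21, 2031 + 47 days = April 9, 2031.
From January 31, 2031 through February 13, 2031 inclusive is 14 days; tolling adds 14 days: April 9, 2031 + 14 days = April 23, 2031.
The deadline is April 23, 2031; from April 23, 2031 to May 31, 2031 is 38 days.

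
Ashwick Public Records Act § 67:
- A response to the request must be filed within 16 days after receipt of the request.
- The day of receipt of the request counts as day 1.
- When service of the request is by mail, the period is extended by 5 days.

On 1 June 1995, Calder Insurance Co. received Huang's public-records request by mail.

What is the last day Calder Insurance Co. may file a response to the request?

Counting 1 June 1995 as day 1, day 16 is June 16, 1995.
Service was by mail, adding 5 days: June 16, 1995 + 5 days = June 21, 1995.

June 21, 1995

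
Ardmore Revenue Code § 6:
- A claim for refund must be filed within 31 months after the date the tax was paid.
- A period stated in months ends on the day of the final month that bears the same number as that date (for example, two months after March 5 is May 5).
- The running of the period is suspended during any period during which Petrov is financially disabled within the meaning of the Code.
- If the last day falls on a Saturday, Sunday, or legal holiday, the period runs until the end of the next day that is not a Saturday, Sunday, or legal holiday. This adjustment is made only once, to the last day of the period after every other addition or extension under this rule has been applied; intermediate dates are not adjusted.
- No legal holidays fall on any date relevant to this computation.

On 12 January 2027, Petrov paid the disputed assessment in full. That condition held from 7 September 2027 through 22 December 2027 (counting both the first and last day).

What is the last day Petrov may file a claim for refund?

November 27, 2029

31 months after 12 January 2027 is August 12, 2029.
From September 7, 2027 through December 22, 2027 inclusive is 107 days; tolling adds 107 days: August 12, 2029 + 107 days = November 27, 2029.
November 27, 2029 is a Tuesday and not a legal holiday, so no extension applies.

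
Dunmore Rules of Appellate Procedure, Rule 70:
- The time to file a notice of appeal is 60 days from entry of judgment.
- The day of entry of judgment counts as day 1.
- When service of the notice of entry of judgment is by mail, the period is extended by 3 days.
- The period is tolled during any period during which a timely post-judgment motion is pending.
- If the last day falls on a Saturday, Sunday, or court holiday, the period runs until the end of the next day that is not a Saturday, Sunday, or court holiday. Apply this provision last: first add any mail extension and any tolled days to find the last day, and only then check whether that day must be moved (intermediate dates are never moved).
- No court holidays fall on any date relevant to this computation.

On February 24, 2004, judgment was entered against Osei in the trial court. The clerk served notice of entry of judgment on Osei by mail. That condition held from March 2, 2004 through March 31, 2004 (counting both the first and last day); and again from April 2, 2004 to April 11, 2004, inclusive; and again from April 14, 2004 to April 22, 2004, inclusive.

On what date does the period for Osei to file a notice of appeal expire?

Counting February 24, 2004 as day 1, day 60 is April 23, 2004.
Service was by mail, adding 3 days: April 23, 2004 + 3 days = April 26, 2004.
From March 2, 2004 through March 31, 2004 inclusive is 30 days; tolling adds 30 days: April 26, 2004 + 30 days = May 26, 2004.
From April 2, 2004 through April 11, 2004 inclusive is 10 days; tolling adds 10 days: May 26, 2004 + 10 days = June 5, 2004.
From April 14, 2004 through April 22, 2004 inclusive is 9 days; tolling adds 9 days: June 5, 2004 + 9 days = June 14, 2004.
June 14, 2004 is a Monday and not a court holiday, so no extension applies.

June 14, 2004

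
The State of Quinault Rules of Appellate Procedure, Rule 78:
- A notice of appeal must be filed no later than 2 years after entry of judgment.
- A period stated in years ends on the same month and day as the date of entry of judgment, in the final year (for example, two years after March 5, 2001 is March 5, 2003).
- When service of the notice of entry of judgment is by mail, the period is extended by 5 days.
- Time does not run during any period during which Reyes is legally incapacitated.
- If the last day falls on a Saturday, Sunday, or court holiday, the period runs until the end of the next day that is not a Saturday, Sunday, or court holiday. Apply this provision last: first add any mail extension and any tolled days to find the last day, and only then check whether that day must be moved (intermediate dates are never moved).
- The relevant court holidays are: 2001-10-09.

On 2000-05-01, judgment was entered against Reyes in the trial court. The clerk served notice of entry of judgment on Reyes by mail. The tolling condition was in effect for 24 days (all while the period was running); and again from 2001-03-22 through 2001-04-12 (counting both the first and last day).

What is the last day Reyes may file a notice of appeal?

June 21, 2002

2 years after 2000-05-01 is May 1, 2002.
Service was by mail, adding 5 days: May 1, 2002 + 5 days = May 6, 2002.
Tolling adds 24 days: May 6, 2002 + 24 days = May 30, 2002.
From March 22, 2001 through April 12, 2001 inclusive is 22 days; tolling adds 22 days: May 30, 2002 + 22 days = June 21, 2002.
June 21, 2002 is a Friday and not a court holiday, so no extension applies.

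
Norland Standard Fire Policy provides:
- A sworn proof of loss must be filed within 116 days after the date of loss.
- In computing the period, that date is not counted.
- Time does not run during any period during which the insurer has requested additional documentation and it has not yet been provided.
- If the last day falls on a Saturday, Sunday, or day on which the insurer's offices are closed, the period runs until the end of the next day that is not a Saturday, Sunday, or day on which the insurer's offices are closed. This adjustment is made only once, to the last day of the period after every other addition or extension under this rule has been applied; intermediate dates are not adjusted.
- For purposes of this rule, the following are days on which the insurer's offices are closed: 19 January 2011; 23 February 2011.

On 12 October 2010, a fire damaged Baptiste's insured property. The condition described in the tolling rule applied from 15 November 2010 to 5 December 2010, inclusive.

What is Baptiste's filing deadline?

116 days after 12 October 2010 is February 5, 2011.
From November 15, 2010 through December 5, 2010 inclusive is 21 days; tolling adds 21 days: February 5, 2011 + 21 days = February 26, 2011.
February 26, 2011 is Saturday; February 27, 2011 is Sunday. The next qualifying day is February 28, 2011.

February 28, 2011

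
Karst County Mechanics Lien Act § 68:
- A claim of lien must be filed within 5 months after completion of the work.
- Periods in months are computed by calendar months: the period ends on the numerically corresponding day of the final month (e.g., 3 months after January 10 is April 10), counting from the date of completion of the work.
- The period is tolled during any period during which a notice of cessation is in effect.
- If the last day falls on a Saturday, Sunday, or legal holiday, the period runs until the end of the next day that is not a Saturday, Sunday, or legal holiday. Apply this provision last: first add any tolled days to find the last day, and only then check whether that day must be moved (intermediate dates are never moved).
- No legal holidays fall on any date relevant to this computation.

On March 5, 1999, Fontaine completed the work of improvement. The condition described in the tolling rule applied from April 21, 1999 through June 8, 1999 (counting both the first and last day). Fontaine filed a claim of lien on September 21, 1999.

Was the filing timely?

5 months after March 5, 1999 is August 5, 1999.
From April 21, 1999 through June 8, 1999 inclusive is 49 days; tolling adds 49 days: August 5, 1999 + 49 days = September 23, 1999.
September 23, 1999 is a Thursday and not a legal holiday, so no extension applies.
The deadline is September 23, 1999; the filing on September 21, 1999 is on or before that date.

Yes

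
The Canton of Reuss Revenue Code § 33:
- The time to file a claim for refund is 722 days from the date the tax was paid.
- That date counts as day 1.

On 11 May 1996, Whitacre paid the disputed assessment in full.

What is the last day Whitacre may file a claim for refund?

May 2, 1998

Counting 11 May 1996 as day 1, day 722 is May 2, 1998.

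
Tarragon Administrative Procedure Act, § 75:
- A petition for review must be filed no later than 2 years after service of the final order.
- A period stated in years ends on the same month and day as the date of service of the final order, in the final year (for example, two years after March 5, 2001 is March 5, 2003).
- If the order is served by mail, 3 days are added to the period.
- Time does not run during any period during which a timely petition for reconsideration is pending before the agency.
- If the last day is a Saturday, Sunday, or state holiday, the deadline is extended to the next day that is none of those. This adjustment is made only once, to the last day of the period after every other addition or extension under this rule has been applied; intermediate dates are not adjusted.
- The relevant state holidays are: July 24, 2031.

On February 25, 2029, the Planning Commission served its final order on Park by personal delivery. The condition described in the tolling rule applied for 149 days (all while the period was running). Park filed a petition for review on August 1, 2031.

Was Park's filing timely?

No

2 years after February 25, 2029 is February 25, 2031.
Service was not by mail, so no mail extension applies.
Tolling adds 149 days: February 25, 2031 + 149 days = July 24, 2031.
July 24, 2031 is a listed holiday. The next qualifying day is July 25, 2031.
The deadline is July 25, 2031; the filing on August 1, 2031 is after that date.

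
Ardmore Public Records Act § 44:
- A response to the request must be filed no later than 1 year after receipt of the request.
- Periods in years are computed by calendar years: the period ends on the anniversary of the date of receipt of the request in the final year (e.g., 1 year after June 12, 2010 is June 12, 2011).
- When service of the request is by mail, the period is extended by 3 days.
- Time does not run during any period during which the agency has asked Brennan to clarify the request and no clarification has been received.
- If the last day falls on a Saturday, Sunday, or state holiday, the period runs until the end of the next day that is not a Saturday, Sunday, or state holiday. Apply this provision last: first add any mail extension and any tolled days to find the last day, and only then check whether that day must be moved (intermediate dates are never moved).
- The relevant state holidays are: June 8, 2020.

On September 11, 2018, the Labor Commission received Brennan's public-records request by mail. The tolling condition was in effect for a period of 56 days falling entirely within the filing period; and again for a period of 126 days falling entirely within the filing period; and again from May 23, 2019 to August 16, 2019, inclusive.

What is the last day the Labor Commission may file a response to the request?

1 year after September 11, 2018 is September 11, 2019.
Service was by mail, adding 3 days: September 11, 2019 + 3 days = September 14, 2019.
Tolling adds 56 days: September 14, 2019 + 56 days = November 9, 2019.
Tolling adds 126 days: November 9, 2019 + 126 days = March 14, 2020.
From May 23, 2019 through August 16, 2019 inclusive is 86 days; tolling adds 86 days: March 14, 2020 + 86 days = June 8, 2020.
June 8, 2020 is a listed holiday. The next qualifying day is June 9, 2020.

June 9, 2020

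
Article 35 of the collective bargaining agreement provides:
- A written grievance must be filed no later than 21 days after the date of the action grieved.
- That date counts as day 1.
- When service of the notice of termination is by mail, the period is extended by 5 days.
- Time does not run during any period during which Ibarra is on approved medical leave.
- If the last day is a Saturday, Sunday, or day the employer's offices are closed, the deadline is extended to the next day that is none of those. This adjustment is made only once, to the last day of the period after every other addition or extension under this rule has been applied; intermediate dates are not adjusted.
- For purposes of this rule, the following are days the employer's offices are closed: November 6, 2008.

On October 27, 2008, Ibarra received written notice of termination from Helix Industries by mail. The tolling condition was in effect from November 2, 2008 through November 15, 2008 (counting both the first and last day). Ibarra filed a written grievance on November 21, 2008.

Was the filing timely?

Counting October 27, 2008 as day 1, day 21 is November 16, 2008.
Service was by mail, adding 5 days: November 16, 2008 + 5 days = November 21, 2008.
From November 2, 2008 through November 15, 2008 inclusive is 14 days; tolling adds 14 days: November 21, 2008 + 14 days = December 5, 2008.
December 5, 2008 is a Friday and not a day the employer's offices are closed, so no extension applies.
The deadline is December 5, 2008; the filing on November 21, 2008 is on or before that date.

Yes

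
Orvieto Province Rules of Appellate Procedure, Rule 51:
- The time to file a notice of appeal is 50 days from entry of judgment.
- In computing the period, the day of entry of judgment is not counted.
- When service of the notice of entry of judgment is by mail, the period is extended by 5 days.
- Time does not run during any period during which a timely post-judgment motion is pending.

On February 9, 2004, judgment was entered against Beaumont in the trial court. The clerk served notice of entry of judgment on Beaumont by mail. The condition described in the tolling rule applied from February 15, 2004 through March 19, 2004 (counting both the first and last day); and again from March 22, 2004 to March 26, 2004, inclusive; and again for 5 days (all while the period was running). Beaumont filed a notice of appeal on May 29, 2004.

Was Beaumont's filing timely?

No

50 days after February 9, 2004 is March 30, 2004.
Service was by mail, adding 5 days: March 30, 2004 + 5 days = April 4, 2004.
From February 15, 2004 through March 19, 2004 inclusive is 34 days; tolling adds 34 days: April 4, 2004 + 34 days = May 8, 2004.
From March 22, 2004 through March 26, 2004 inclusive is 5 days; tolling adds 5 days: May 8, 2004 + 5 days = May 13, 2004.
Tolling adds 5 days: May 13, 2004 + 5 days = May 18, 2004.
The deadline is May 18, 2004; the filing on May 29, 2004 is after that date.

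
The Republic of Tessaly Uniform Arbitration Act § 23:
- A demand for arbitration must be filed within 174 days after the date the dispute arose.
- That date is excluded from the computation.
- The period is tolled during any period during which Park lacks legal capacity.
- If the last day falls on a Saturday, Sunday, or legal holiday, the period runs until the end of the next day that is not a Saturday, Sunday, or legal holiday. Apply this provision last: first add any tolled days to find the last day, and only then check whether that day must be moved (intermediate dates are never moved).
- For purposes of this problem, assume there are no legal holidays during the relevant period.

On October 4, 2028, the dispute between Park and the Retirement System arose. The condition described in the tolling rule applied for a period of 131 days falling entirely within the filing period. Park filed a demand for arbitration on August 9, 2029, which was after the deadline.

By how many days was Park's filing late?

174 days after October 4, 2028 is March 27, 2029.
Tolling adds 131 days: March 27, 2029 + 131 days = August 5, 2029.
August 5, 2029 is Sunday. The next qualifying day is August 6, 2029.
The deadline is August 6, 2029; from August 6, 2029 to August 9, 2029 is 3 days.

3 days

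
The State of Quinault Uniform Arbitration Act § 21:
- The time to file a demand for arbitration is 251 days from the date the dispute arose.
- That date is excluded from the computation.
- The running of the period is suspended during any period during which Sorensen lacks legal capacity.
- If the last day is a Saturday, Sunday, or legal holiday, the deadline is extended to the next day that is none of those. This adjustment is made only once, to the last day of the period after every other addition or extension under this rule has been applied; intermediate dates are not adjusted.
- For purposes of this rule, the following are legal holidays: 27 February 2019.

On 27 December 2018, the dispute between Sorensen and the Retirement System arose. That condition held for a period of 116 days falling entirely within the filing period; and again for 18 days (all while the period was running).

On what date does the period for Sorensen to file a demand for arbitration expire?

251 days after 27 December 2018 is September 4, 2019.
Tolling adds 116 days: September 4, 2019 + 116 days = December 29, 2019.
Tolling adds 18 days: December 29, 2019 + 18 days = January 16, 2020.
January 16, 2020 is a Thursday and not a legal holiday, so no extension applies.

January 16, 2020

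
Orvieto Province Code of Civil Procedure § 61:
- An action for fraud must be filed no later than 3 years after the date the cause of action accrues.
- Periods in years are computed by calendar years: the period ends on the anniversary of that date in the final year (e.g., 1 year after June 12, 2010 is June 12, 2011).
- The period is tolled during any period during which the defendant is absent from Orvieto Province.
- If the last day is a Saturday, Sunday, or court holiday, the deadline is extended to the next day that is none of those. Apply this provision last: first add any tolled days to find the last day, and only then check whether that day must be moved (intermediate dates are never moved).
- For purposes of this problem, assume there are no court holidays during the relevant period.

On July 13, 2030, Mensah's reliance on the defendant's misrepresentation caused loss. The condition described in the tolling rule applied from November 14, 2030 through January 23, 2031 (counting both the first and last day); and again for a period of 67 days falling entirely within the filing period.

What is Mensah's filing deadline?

3 years after July 13, 2030 is July 13, 2033.
From November 14, 2030 through January 23, 2031 inclusive is 71 days; tolling adds 71 days: July 13, 2033 + 71 days = September 22, 2033.
Tolling adds 67 days: September 22, 2033 + 67 days = November 28, 2033.
November 28, 2033 is a Monday and not a court holiday, so no extension applies.

November 28, 2033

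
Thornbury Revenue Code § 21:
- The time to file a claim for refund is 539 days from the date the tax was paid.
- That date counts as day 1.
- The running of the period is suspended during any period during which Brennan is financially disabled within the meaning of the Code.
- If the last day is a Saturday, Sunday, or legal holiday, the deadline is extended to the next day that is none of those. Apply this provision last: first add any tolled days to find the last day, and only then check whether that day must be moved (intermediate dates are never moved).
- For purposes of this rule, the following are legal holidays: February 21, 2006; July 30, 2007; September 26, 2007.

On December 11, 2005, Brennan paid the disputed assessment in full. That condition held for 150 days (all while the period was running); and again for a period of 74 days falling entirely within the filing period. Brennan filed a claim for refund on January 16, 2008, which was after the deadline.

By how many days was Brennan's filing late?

Counting December 11, 2005 as day 1, day 539 is June 2, 2007.
Tolling adds 150 days: June 2, 2007 + 150 days = October 30, 2007.
Tolling adds 74 days: October 30, 2007 + 74 days = January 12, 2008.
January 12, 2008 is Saturday; January 13, 2008 is Sunday. The next qualifying day is January 14, 2008.
The deadline is January 14, 2008; from January 14, 2008 to January 16, 2008 is 2 days.

2 days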